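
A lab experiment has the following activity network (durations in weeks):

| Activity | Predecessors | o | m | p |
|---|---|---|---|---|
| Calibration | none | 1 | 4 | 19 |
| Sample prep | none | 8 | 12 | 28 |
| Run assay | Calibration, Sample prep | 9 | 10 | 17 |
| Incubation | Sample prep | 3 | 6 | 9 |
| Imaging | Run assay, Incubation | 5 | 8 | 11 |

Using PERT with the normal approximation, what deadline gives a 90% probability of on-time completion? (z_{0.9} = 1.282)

37.8 weeks

te_Calibration = (1 + 4·4 + 19)/6 = 36/6 = 6; σ²_Calibration = ((19−1)/6)² = 9.000
te_Sample prep = (8 + 4·12 + 28)/6 = 84/6 = 14; σ²_Sample prep = ((28−8)/6)² = 11.111
te_Run assay = (9 + 4·10 + 17)/6 = 66/6 = 11; σ²_Run assay = ((17−9)/6)² = 1.778
te_Incubation = (3 + 4·6 + 9)/6 = 36/6 = 6; σ²_Incubation = ((9−3)/6)² = 1.000
te_Imaging = (5 + 4·8 + 11)/6 = 48/6 = 8; σ²_Imaging = ((11−5)/6)² = 1.000

Forward pass:
ES_Calibration = 0; EF_Calibration = 6
ES_Sample prep = 0; EF_Sample prep = 14
ES_Run assay = max(EF_Calibration=6, EF_Sample prep=14) = 14; EF_Run assay = 14+11 = 25
ES_Incubation = 14; EF_Incubation = 14+6 = 20
ES_Imaging = max(EF_Run assay=25, EF_Incubation=20) = 25; EF_Imaging = 25+8 = 33
Expected project duration μ = 33 weeks. Critical path: Sample prep → Run assay → Imaging.

Variance along critical path = 11.111 + 1.778 + 1.000 = 13.889; σ = 3.727 weeks.
D = μ + z·σ = 33 + 1.282·3.727 = 37.8 weeks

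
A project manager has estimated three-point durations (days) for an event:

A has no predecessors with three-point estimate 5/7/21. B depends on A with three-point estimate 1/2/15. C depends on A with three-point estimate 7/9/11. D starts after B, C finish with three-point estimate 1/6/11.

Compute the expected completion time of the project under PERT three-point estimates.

24 days

te_A = (5 + 4·7 + 21)/6 = 54/6 = 9
te_B = (1 + 4·2 + 15)/6 = 24/6 = 4
te_C = (7 + 4·9 + 11)/6 = 54/6 = 9
te_D = (1 + 4·6 + 11)/6 = 36/6 = 6

Forward pass:
ES_A = 0; EF_A = 9
ES_B = 9; EF_B = 9+4 = 13
ES_C = 9; EF_C = 9+9 = 18
ES_D = max(EF_B=13, EF_C=18) = 18; EF_D = 18+6 = 24
Expected project duration μ = 24 days. Critical path: A → C → D.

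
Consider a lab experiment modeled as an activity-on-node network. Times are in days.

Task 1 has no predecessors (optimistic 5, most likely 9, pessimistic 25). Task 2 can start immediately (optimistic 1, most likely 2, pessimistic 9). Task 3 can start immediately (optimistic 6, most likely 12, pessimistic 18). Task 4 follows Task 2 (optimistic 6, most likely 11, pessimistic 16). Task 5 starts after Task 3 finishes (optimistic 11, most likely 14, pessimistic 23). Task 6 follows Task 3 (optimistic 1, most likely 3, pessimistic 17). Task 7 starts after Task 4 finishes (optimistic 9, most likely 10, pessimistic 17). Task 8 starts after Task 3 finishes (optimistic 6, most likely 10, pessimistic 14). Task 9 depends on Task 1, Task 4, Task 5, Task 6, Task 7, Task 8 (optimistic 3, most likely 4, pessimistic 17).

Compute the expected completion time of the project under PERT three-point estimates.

33 days

te_Task 1 = (5 + 4·9 + 25)/6 = 66/6 = 11
te_Task 2 = (1 + 4·2 + 9)/6 = 18/6 = 3
te_Task 3 = (6 + 4·12 + 18)/6 = 72/6 = 12
te_Task 4 = (6 + 4·11 + 16)/6 = 66/6 = 11
te_Task 5 = (11 + 4·14 + 23)/6 = 90/6 = 15
te_Task 6 = (1 + 4·3 + 17)/6 = 30/6 = 5
te_Task 7 = (9 + 4·10 + 17)/6 = 66/6 = 11
te_Task 8 = (6 + 4·10 + 14)/6 = 60/6 = 10
te_Task 9 = (3 + 4·4 + 17)/6 = 36/6 = 6

Forward pass:
ES_Task 1 = 0; EF_Task 1 = 11
ES_Task 2 = 0; EF_Task 2 = 3
ES_Task 3 = 0; EF_Task 3 = 12
ES_Task 4 = 3; EF_Task 4 = 3+11 = 14
ES_Task 5 = 12; EF_Task 5 = 12+15 = 27
ES_Task 6 = 12; EF_Task 6 = 12+5 = 17
ES_Task 7 = 14; EF_Task 7 = 14+11 = 25
ES_Task 8 = 12; EF_Task 8 = 12+10 = 22
ES_Task 9 = max(EF_Task 1=11, EF_Task 4=14, EF_Task 5=27, EF_Task 6=17, EF_Task 7=25, EF_Task 8=22) = 27; EF_Task 9 = 27+6 = 33
Expected project duration μ = 33 days. Critical path: Task 3 → Task 5 → Task 9.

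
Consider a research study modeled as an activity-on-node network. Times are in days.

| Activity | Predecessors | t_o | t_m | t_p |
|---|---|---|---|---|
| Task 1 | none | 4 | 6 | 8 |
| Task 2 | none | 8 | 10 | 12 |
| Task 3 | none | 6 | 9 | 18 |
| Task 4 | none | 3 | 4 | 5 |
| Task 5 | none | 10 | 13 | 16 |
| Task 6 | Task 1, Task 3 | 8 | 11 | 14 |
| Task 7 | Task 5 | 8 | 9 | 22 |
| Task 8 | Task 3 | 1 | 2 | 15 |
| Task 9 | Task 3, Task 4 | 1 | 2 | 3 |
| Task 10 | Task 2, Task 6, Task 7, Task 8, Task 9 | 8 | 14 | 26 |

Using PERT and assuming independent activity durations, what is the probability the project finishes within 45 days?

te_Task 1 = (4 + 4·6 + 8)/6 = 36/6 = 6; σ²_Task 1 = ((8−4)/6)² = 0.444
te_Task 2 = (8 + 4·10 + 12)/6 = 60/6 = 10; σ²_Task 2 = ((12−8)/6)² = 0.444
te_Task 3 = (6 + 4·9 + 18)/6 = 60/6 = 10; σ²_Task 3 = ((18−6)/6)² = 4.000
te_Task 4 = (3 + 4·4 + 5)/6 = 24/6 = 4; σ²_Task 4 = ((5−3)/6)² = 0.111
te_Task 5 = (10 + 4·13 + 16)/6 = 78/6 = 13; σ²_Task 5 = ((16−10)/6)² = 1.000
te_Task 6 = (8 + 4·11 + 14)/6 = 66/6 = 11; σ²_Task 6 = ((14−8)/6)² = 1.000
te_Task 7 = (8 + 4·9 + 22)/6 = 66/6 = 11; σ²_Task 7 = ((22−8)/6)² = 5.444
te_Task 8 = (1 + 4·2 + 15)/6 = 24/6 = 4; σ²_Task 8 = ((15−1)/6)² = 5.444
te_Task 9 = (1 + 4·2 + 3)/6 = 12/6 = 2; σ²_Task 9 = ((3−1)/6)² = 0.111
te_Task 10 = (8 + 4·14 + 26)/6 = 90/6 = 15; σ²_Task 10 = ((26−8)/6)² = 9.000

Forward pass:
ES_Task 1 = 0; EF_Task 1 = 6
ES_Task 2 = 0; EF_Task 2 = 10
ES_Task 3 = 0; EF_Task 3 = 10
ES_Task 4 = 0; EF_Task 4 = 4
ES_Task 5 = 0; EF_Task 5 = 13
ES_Task 6 = max(EF_Task 1=6, EF_Task 3=10) = 10; EF_Task 6 = 10+11 = 21
ES_Task 7 = 13; EF_Task 7 = 13+11 = 24
ES_Task 8 = 10; EF_Task 8 = 10+4 = 14
ES_Task 9 = max(EF_Task 3=10, EF_Task 4=4) = 10; EF_Task 9 = 10+2 = 12
ES_Task 10 = max(EF_Task 2=10, EF_Task 6=21, EF_Task 7=24, EF_Task 8=14, EF_Task 9=12) = 24; EF_Task 10 = 24+15 = 39
Expected project duration μ = 39 days. Critical path: Task 5 → Task 7 → Task 10.

Variance along critical path = 1.000 + 5.444 + 9.000 = 15.444; σ = √15.444 = 3.930 days.
Z = (45 − 39) / 3.930 = 1.527
P(T ≤ 45) = Φ(1.527) ≈ 0.937

0.937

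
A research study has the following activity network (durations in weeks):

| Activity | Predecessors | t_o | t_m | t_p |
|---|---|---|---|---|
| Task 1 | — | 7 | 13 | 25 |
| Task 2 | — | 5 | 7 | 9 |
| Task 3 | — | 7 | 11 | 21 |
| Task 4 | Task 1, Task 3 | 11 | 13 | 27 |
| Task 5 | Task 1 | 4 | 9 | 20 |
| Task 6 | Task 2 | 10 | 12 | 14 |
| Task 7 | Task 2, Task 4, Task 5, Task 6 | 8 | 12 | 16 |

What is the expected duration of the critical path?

te_Task 1 = (7 + 4·13 + 25)/6 = 84/6 = 14
te_Task 2 = (5 + 4·7 + 9)/6 = 42/6 = 7
te_Task 3 = (7 + 4·11 + 21)/6 = 72/6 = 12
te_Task 4 = (11 + 4·13 + 27)/6 = 90/6 = 15
te_Task 5 = (4 + 4·9 + 20)/6 = 60/6 = 10
te_Task 6 = (10 + 4·12 + 14)/6 = 72/6 = 12
te_Task 7 = (8 + 4·12 + 16)/6 = 72/6 = 12

Forward pass:
ES_Task 1 = 0; EF_Task 1 = 14
ES_Task 2 = 0; EF_Task 2 = 7
ES_Task 3 = 0; EF_Task 3 = 12
ES_Task 4 = max(EF_Task 1=14, EF_Task 3=12) = 14; EF_Task 4 = 14+15 = 29
ES_Task 5 = 14; EF_Task 5 = 14+10 = 24
ES_Task 6 = 7; EF_Task 6 = 7+12 = 19
ES_Task 7 = max(EF_Task 2=7, EF_Task 4=29, EF_Task 5=24, EF_Task 6=19) = 29; EF_Task 7 = 29+12 = 41
Expected project duration μ = 41 weeks. Critical path: Task 1 → Task 4 → Task 7.

41 weeks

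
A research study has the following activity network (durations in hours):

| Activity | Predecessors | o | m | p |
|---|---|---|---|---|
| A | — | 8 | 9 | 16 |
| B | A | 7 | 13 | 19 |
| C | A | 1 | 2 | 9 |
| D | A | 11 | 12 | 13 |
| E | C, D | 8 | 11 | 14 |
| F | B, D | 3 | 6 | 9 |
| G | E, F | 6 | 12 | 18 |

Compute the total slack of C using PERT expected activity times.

te_A = (8 + 4·9 + 16)/6 = 60/6 = 10
te_B = (7 + 4·13 + 19)/6 = 78/6 = 13
te_C = (1 + 4·2 + 9)/6 = 18/6 = 3
te_D = (11 + 4·12 + 13)/6 = 72/6 = 12
te_E = (8 + 4·11 + 14)/6 = 66/6 = 11
te_F = (3 + 4·6 + 9)/6 = 36/6 = 6
te_G = (6 + 4·12 + 18)/6 = 72/6 = 12

Forward pass:
ES_A = 0; EF_A = 10
ES_B = 10; EF_B = 10+13 = 23
ES_C = 10; EF_C = 10+3 = 13
ES_D = 10; EF_D = 10+12 = 22
ES_E = max(EF_C=13, EF_D=22) = 22; EF_E = 22+11 = 33
ES_F = max(EF_B=23, EF_D=22) = 23; EF_F = 23+6 = 29
ES_G = max(EF_E=33, EF_F=29) = 33; EF_G = 33+12 = 45
Expected project duration μ = 45 hours. Critical path: A → D → E → G.

Backward pass:
LF_G = 45; LS_G = 45−12 = 33
LF_F = LS_G = 33; LS_F = 33−6 = 27
LF_E = LS_G = 33; LS_E = 33−11 = 22
LF_D = min(LS_E=22, LS_F=27) = 22; LS_D = 22−12 = 10
LF_C = LS_E = 22; LS_C = 22−3 = 19
LF_B = LS_F = 27; LS_B = 27−13 = 14
LF_A = min(LS_B=14, LS_C=19, LS_D=10) = 10; LS_A = 10−10 = 0
Slack_C = LS_C − ES_C = 19 − 10 = 9

9 hours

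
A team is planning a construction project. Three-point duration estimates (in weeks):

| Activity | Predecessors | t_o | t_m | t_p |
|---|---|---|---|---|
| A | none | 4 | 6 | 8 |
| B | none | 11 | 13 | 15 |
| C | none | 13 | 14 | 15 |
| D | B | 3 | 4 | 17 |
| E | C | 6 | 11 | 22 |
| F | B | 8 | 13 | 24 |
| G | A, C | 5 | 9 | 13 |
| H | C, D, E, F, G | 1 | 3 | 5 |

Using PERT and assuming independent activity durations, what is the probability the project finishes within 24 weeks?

0.017

te_A = (4 + 4·6 + 8)/6 = 36/6 = 6; σ²_A = ((8−4)/6)² = 0.444
te_B = (11 + 4·13 + 15)/6 = 78/6 = 13; σ²_B = ((15−11)/6)² = 0.444
te_C = (13 + 4·14 + 15)/6 = 84/6 = 14; σ²_C = ((15−13)/6)² = 0.111
te_D = (3 + 4·4 + 17)/6 = 36/6 = 6; σ²_D = ((17−3)/6)² = 5.444
te_E = (6 + 4·11 + 22)/6 = 72/6 = 12; σ²_E = ((22−6)/6)² = 7.111
te_F = (8 + 4·13 + 24)/6 = 84/6 = 14; σ²_F = ((24−8)/6)² = 7.111
te_G = (5 + 4·9 + 13)/6 = 54/6 = 9; σ²_G = ((13−5)/6)² = 1.778
te_H = (1 + 4·3 + 5)/6 = 18/6 = 3; σ²_H = ((5−1)/6)² = 0.444

Forward pass:
ES_A = 0; EF_A = 6
ES_B = 0; EF_B = 13
ES_C = 0; EF_C = 14
ES_D = 13; EF_D = 13+6 = 19
ES_E = 14; EF_E = 14+12 = 26
ES_F = 13; EF_F = 13+14 = 27
ES_G = max(EF_A=6, EF_C=14) = 14; EF_G = 14+9 = 23
ES_H = max(EF_C=14, EF_D=19, EF_E=26, EF_F=27, EF_G=23) = 27; EF_H = 27+3 = 30
Expected project duration μ = 30 weeks. Critical path: B → F → H.

Variance along critical path = 0.444 + 7.111 + 0.444 = 8.000; σ = √8.000 = 2.828 weeks.
Z = (24 − 30) / 2.828 = -2.121
P(T ≤ 24) = Φ(-2.121) ≈ 0.017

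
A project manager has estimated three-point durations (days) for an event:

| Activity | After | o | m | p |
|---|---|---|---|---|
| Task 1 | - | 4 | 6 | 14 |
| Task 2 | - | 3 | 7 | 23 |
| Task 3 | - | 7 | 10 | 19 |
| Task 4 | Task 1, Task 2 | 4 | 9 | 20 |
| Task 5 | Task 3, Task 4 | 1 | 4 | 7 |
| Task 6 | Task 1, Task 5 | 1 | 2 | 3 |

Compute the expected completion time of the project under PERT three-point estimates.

25 days

te_Task 1 = (4 + 4·6 + 14)/6 = 42/6 = 7
te_Task 2 = (3 + 4·7 + 23)/6 = 54/6 = 9
te_Task 3 = (7 + 4·10 + 19)/6 = 66/6 = 11
te_Task 4 = (4 + 4·9 + 20)/6 = 60/6 = 10
te_Task 5 = (1 + 4·4 + 7)/6 = 24/6 = 4
te_Task 6 = (1 + 4·2 + 3)/6 = 12/6 = 2

Forward pass:
ES_Task 1 = 0; EF_Task 1 = 7
ES_Task 2 = 0; EF_Task 2 = 9
ES_Task 3 = 0; EF_Task 3 = 11
ES_Task 4 = max(EF_Task 1=7, EF_Task 2=9) = 9; EF_Task 4 = 9+10 = 19
ES_Task 5 = max(EF_Task 3=11, EF_Task 4=19) = 19; EF_Task 5 = 19+4 = 23
ES_Task 6 = max(EF_Task 1=7, EF_Task 5=23) = 23; EF_Task 6 = 23+2 = 25
Expected project duration μ = 25 days. Critical path: Task 2 → Task 4 → Task 5 → Task 6.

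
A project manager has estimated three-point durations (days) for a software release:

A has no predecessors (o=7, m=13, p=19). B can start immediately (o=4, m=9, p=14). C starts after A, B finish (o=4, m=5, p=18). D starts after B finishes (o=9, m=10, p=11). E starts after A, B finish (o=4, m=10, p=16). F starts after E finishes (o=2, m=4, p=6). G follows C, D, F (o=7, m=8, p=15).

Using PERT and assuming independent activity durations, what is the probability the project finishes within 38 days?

te_A = (7 + 4·13 + 19)/6 = 78/6 = 13; σ²_A = ((19−7)/6)² = 4.000
te_B = (4 + 4·9 + 14)/6 = 54/6 = 9; σ²_B = ((14−4)/6)² = 2.778
te_C = (4 + 4·5 + 18)/6 = 42/6 = 7; σ²_C = ((18−4)/6)² = 5.444
te_D = (9 + 4·10 + 11)/6 = 60/6 = 10; σ²_D = ((11−9)/6)² = 0.111
te_E = (4 + 4·10 + 16)/6 = 60/6 = 10; σ²_E = ((16−4)/6)² = 4.000
te_F = (2 + 4·4 + 6)/6 = 24/6 = 4; σ²_F = ((6−2)/6)² = 0.444
te_G = (7 + 4·8 + 15)/6 = 54/6 = 9; σ²_G = ((15−7)/6)² = 1.778

Forward pass:
ES_A = 0; EF_A = 13
ES_B = 0; EF_B = 9
ES_C = max(EF_A=13, EF_B=9) = 13; EF_C = 13+7 = 20
ES_D = 9; EF_D = 9+10 = 19
ES_E = max(EF_A=13, EF_B=9) = 13; EF_E = 13+10 = 23
ES_F = 23; EF_F = 23+4 = 27
ES_G = max(EF_C=20, EF_D=19, EF_F=27) = 27; EF_G = 27+9 = 36
Expected project duration μ = 36 days. Critical path: A → E → F → G.

Variance along critical path = 4.000 + 4.000 + 0.444 + 1.778 = 10.222; σ = √10.222 = 3.197 days.
Z = (38 − 36) / 3.197 = 0.626
P(T ≤ 38) = Φ(0.626) ≈ 0.734

0.734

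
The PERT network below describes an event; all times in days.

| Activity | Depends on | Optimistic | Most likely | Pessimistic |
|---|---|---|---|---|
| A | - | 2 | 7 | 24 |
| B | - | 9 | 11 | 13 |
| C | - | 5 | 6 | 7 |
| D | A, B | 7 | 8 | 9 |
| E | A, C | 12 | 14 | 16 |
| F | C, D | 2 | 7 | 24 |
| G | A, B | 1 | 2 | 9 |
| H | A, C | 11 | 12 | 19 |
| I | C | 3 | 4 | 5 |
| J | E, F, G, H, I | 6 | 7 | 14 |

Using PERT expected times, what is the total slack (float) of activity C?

te_A = (2 + 4·7 + 24)/6 = 54/6 = 9
te_B = (9 + 4·11 + 13)/6 = 66/6 = 11
te_C = (5 + 4·6 + 7)/6 = 36/6 = 6
te_D = (7 + 4·8 + 9)/6 = 48/6 = 8
te_E = (12 + 4·14 + 16)/6 = 84/6 = 14
te_F = (2 + 4·7 + 24)/6 = 54/6 = 9
te_G = (1 + 4·2 + 9)/6 = 18/6 = 3
te_H = (11 + 4·12 + 19)/6 = 78/6 = 13
te_I = (3 + 4·4 + 5)/6 = 24/6 = 4
te_J = (6 + 4·7 + 14)/6 = 48/6 = 8

Forward pass:
ES_A = 0; EF_A = 9
ES_B = 0; EF_B = 11
ES_C = 0; EF_C = 6
ES_D = max(EF_A=9, EF_B=11) = 11; EF_D = 11+8 = 19
ES_E = max(EF_A=9, EF_C=6) = 9; EF_E = 9+14 = 23
ES_F = max(EF_C=6, EF_D=19) = 19; EF_F = 19+9 = 28
ES_G = max(EF_A=9, EF_B=11) = 11; EF_G = 11+3 = 14
ES_H = max(EF_A=9, EF_C=6) = 9; EF_H = 9+13 = 22
ES_I = 6; EF_I = 6+4 = 10
ES_J = max(EF_E=23, EF_F=28, EF_G=14, EF_H=22, EF_I=10) = 28; EF_J = 28+8 = 36
Expected project duration μ = 36 days. Critical path: B → D → F → J.

Backward pass:
LF_J = 36; LS_J = 36−8 = 28
LF_I = LS_J = 28; LS_I = 28−4 = 24
LF_H = LS_J = 28; LS_H = 28−13 = 15
LF_G = LS_J = 28; LS_G = 28−3 = 25
LF_F = LS_J = 28; LS_F = 28−9 = 19
LF_E = LS_J = 28; LS_E = 28−14 = 14
LF_D = LS_F = 19; LS_D = 19−8 = 11
LF_C = min(LS_E=14, LS_F=19, LS_H=15, LS_I=24) = 14; LS_C = 14−6 = 8
LF_B = min(LS_D=11, LS_G=25) = 11; LS_B = 11−11 = 0
LF_A = min(LS_D=11, LS_E=14, LS_G=25, LS_H=15) = 11; LS_A = 11−9 = 2
Slack_C = LS_C − ES_C = 8 − 0 = 8

8 days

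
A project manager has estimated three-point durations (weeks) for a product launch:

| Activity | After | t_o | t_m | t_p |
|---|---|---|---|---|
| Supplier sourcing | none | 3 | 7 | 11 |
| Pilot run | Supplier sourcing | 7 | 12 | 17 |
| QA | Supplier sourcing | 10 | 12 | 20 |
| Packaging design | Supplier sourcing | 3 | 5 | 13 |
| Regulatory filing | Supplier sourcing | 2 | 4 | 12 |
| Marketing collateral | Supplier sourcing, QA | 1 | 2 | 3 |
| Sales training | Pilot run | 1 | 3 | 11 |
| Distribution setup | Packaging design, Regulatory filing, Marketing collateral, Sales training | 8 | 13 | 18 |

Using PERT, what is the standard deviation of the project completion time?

te_Supplier sourcing = (3 + 4·7 + 11)/6 = 42/6 = 7; σ²_Supplier sourcing = ((11−3)/6)² = 1.778
te_Pilot run = (7 + 4·12 + 17)/6 = 72/6 = 12; σ²_Pilot run = ((17−7)/6)² = 2.778
te_QA = (10 + 4·12 + 20)/6 = 78/6 = 13; σ²_QA = ((20−10)/6)² = 2.778
te_Packaging design = (3 + 4·5 + 13)/6 = 36/6 = 6; σ²_Packaging design = ((13−3)/6)² = 2.778
te_Regulatory filing = (2 + 4·4 + 12)/6 = 30/6 = 5; σ²_Regulatory filing = ((12−2)/6)² = 2.778
te_Marketing collateral = (1 + 4·2 + 3)/6 = 12/6 = 2; σ²_Marketing collateral = ((3−1)/6)² = 0.111
te_Sales training = (1 + 4·3 + 11)/6 = 24/6 = 4; σ²_Sales training = ((11−1)/6)² = 2.778
te_Distribution setup = (8 + 4·13 + 18)/6 = 78/6 = 13; σ²_Distribution setup = ((18−8)/6)² = 2.778

Forward pass:
ES_Supplier sourcing = 0; EF_Supplier sourcing = 7
ES_Pilot run = 7; EF_Pilot run = 7+12 = 19
ES_QA = 7; EF_QA = 7+13 = 20
ES_Packaging design = 7; EF_Packaging design = 7+6 = 13
ES_Regulatory filing = 7; EF_Regulatory filing = 7+5 = 12
ES_Marketing collateral = max(EF_Supplier sourcing=7, EF_QA=20) = 20; EF_Marketing collateral = 20+2 = 22
ES_Sales training = 19; EF_Sales training = 19+4 = 23
ES_Distribution setup = max(EF_Packaging design=13, EF_Regulatory filing=12, EF_Marketing collateral=22, EF_Sales training=23) = 23; EF_Distribution setup = 23+13 = 36
Expected project duration μ = 36 weeks. Critical path: Supplier sourcing → Pilot run → Sales training → Distribution setup.

Variance along critical path = 1.778 + 2.778 + 2.778 + 2.778 = 10.111
σ = √10.111 = 3.180 weeks

3.18 weeks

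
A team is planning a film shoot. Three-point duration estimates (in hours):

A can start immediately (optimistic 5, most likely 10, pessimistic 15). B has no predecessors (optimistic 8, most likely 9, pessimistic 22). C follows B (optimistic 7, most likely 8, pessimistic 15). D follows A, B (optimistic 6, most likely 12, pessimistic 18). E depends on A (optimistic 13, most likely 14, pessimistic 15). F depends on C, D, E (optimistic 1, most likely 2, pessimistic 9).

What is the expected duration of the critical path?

te_A = (5 + 4·10 + 15)/6 = 60/6 = 10
te_B = (8 + 4·9 + 22)/6 = 66/6 = 11
te_C = (7 + 4·8 + 15)/6 = 54/6 = 9
te_D = (6 + 4·12 + 18)/6 = 72/6 = 12
te_E = (13 + 4·14 + 15)/6 = 84/6 = 14
te_F = (1 + 4·2 + 9)/6 = 18/6 = 3

Forward pass:
ES_A = 0; EF_A = 10
ES_B = 0; EF_B = 11
ES_C = 11; EF_C = 11+9 = 20
ES_D = max(EF_A=10, EF_B=11) = 11; EF_D = 11+12 = 23
ES_E = 10; EF_E = 10+14 = 24
ES_F = max(EF_C=20, EF_D=23, EF_E=24) = 24; EF_F = 24+3 = 27
Expected project duration μ = 27 hours. Critical path: A → E → F.

27 hours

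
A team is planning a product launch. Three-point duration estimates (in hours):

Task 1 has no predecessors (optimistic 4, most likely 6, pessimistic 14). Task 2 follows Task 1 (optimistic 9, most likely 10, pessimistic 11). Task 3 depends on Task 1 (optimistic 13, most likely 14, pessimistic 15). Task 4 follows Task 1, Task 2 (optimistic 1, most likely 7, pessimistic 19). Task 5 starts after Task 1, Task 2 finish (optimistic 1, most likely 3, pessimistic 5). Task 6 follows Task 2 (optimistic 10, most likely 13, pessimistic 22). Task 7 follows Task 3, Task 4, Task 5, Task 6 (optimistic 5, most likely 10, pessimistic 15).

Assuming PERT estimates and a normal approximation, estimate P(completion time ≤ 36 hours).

0.054

te_Task 1 = (4 + 4·6 + 14)/6 = 42/6 = 7; σ²_Task 1 = ((14−4)/6)² = 2.778
te_Task 2 = (9 + 4·10 + 11)/6 = 60/6 = 10; σ²_Task 2 = ((11−9)/6)² = 0.111
te_Task 3 = (13 + 4·14 + 15)/6 = 84/6 = 14; σ²_Task 3 = ((15−13)/6)² = 0.111
te_Task 4 = (1 + 4·7 + 19)/6 = 48/6 = 8; σ²_Task 4 = ((19−1)/6)² = 9.000
te_Task 5 = (1 + 4·3 + 5)/6 = 18/6 = 3; σ²_Task 5 = ((5−1)/6)² = 0.444
te_Task 6 = (10 + 4·13 + 22)/6 = 84/6 = 14; σ²_Task 6 = ((22−10)/6)² = 4.000
te_Task 7 = (5 + 4·10 + 15)/6 = 60/6 = 10; σ²_Task 7 = ((15−5)/6)² = 2.778

Forward pass:
ES_Task 1 = 0; EF_Task 1 = 7
ES_Task 2 = 7; EF_Task 2 = 7+10 = 17
ES_Task 3 = 7; EF_Task 3 = 7+14 = 21
ES_Task 4 = max(EF_Task 1=7, EF_Task 2=17) = 17; EF_Task 4 = 17+8 = 25
ES_Task 5 = max(EF_Task 1=7, EF_Task 2=17) = 17; EF_Task 5 = 17+3 = 20
ES_Task 6 = 17; EF_Task 6 = 17+14 = 31
ES_Task 7 = max(EF_Task 3=21, EF_Task 4=25, EF_Task 5=20, EF_Task 6=31) = 31; EF_Task 7 = 31+10 = 41
Expected project duration μ = 41 hours. Critical path: Task 1 → Task 2 → Task 6 → Task 7.

Variance along critical path = 2.778 + 0.111 + 4.000 + 2.778 = 9.667; σ = √9.667 = 3.109 hours.
Z = (36 − 41) / 3.109 = -1.608
P(T ≤ 36) = Φ(-1.608) ≈ 0.054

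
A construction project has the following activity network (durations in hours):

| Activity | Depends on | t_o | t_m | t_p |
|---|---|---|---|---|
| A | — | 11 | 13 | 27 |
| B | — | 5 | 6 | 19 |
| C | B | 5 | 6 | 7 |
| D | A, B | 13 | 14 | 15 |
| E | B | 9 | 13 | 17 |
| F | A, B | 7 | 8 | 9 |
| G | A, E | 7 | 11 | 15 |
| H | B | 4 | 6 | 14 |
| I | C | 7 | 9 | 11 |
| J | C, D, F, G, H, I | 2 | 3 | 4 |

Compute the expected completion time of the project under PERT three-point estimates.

te_A = (11 + 4·13 + 27)/6 = 90/6 = 15
te_B = (5 + 4·6 + 19)/6 = 48/6 = 8
te_C = (5 + 4·6 + 7)/6 = 36/6 = 6
te_D = (13 + 4·14 + 15)/6 = 84/6 = 14
te_E = (9 + 4·13 + 17)/6 = 78/6 = 13
te_F = (7 + 4·8 + 9)/6 = 48/6 = 8
te_G = (7 + 4·11 + 15)/6 = 66/6 = 11
te_H = (4 + 4·6 + 14)/6 = 42/6 = 7
te_I = (7 + 4·9 + 11)/6 = 54/6 = 9
te_J = (2 + 4·3 + 4)/6 = 18/6 = 3

Forward pass:
ES_A = 0; EF_A = 15
ES_B = 0; EF_B = 8
ES_C = 8; EF_C = 8+6 = 14
ES_D = max(EF_A=15, EF_B=8) = 15; EF_D = 15+14 = 29
ES_E = 8; EF_E = 8+13 = 21
ES_F = max(EF_A=15, EF_B=8) = 15; EF_F = 15+8 = 23
ES_G = max(EF_A=15, EF_E=21) = 21; EF_G = 21+11 = 32
ES_H = 8; EF_H = 8+7 = 15
ES_I = 14; EF_I = 14+9 = 23
ES_J = max(EF_C=14, EF_D=29, EF_F=23, EF_G=32, EF_H=15, EF_I=23) = 32; EF_J = 32+3 = 35
Expected project duration μ = 35 hours. Critical path: B → E → G → J.

35 hours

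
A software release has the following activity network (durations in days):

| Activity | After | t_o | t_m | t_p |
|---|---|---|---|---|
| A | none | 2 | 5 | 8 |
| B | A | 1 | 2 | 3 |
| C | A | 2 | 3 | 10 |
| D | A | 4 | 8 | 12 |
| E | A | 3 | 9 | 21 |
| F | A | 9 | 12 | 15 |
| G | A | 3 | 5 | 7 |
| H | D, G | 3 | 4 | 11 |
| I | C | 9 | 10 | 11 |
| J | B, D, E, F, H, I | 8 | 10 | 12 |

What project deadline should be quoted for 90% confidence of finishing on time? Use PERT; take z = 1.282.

te_A = (2 + 4·5 + 8)/6 = 30/6 = 5; σ²_A = ((8−2)/6)² = 1.000
te_B = (1 + 4·2 + 3)/6 = 12/6 = 2; σ²_B = ((3−1)/6)² = 0.111
te_C = (2 + 4·3 + 10)/6 = 24/6 = 4; σ²_C = ((10−2)/6)² = 1.778
te_D = (4 + 4·8 + 12)/6 = 48/6 = 8; σ²_D = ((12−4)/6)² = 1.778
te_E = (3 + 4·9 + 21)/6 = 60/6 = 10; σ²_E = ((21−3)/6)² = 9.000
te_F = (9 + 4·12 + 15)/6 = 72/6 = 12; σ²_F = ((15−9)/6)² = 1.000
te_G = (3 + 4·5 + 7)/6 = 30/6 = 5; σ²_G = ((7−3)/6)² = 0.444
te_H = (3 + 4·4 + 11)/6 = 30/6 = 5; σ²_H = ((11−3)/6)² = 1.778
te_I = (9 + 4·10 + 11)/6 = 60/6 = 10; σ²_I = ((11−9)/6)² = 0.111
te_J = (8 + 4·10 + 12)/6 = 60/6 = 10; σ²_J = ((12−8)/6)² = 0.444

Forward pass:
ES_A = 0; EF_A = 5
ES_B = 5; EF_B = 5+2 = 7
ES_C = 5; EF_C = 5+4 = 9
ES_D = 5; EF_D = 5+8 = 13
ES_E = 5; EF_E = 5+10 = 15
ES_F = 5; EF_F = 5+12 = 17
ES_G = 5; EF_G = 5+5 = 10
ES_H = max(EF_D=13, EF_G=10) = 13; EF_H = 13+5 = 18
ES_I = 9; EF_I = 9+10 = 19
ES_J = max(EF_B=7, EF_D=13, EF_E=15, EF_F=17, EF_H=18, EF_I=19) = 19; EF_J = 19+10 = 29
Expected project duration μ = 29 days. Critical path: A → C → I → J.

Variance along critical path = 1.000 + 1.778 + 0.111 + 0.444 = 3.333; σ = 1.826 days.
D = μ + z·σ = 29 + 1.282·1.826 = 31.3 days

31.3 days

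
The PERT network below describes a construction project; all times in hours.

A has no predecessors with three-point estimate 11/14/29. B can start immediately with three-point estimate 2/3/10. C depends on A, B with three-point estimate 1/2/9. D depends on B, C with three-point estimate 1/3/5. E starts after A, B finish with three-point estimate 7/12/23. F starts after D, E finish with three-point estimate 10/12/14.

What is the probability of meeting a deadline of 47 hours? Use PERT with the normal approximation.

0.930

te_A = (11 + 4·14 + 29)/6 = 96/6 = 16; σ²_A = ((29−11)/6)² = 9.000
te_B = (2 + 4·3 + 10)/6 = 24/6 = 4; σ²_B = ((10−2)/6)² = 1.778
te_C = (1 + 4·2 + 9)/6 = 18/6 = 3; σ²_C = ((9−1)/6)² = 1.778
te_D = (1 + 4·3 + 5)/6 = 18/6 = 3; σ²_D = ((5−1)/6)² = 0.444
te_E = (7 + 4·12 + 23)/6 = 78/6 = 13; σ²_E = ((23−7)/6)² = 7.111
te_F = (10 + 4·12 + 14)/6 = 72/6 = 12; σ²_F = ((14−10)/6)² = 0.444

Forward pass:
ES_A = 0; EF_A = 16
ES_B = 0; EF_B = 4
ES_C = max(EF_A=16, EF_B=4) = 16; EF_C = 16+3 = 19
ES_D = max(EF_B=4, EF_C=19) = 19; EF_D = 19+3 = 22
ES_E = max(EF_A=16, EF_B=4) = 16; EF_E = 16+13 = 29
ES_F = max(EF_D=22, EF_E=29) = 29; EF_F = 29+12 = 41
Expected project duration μ = 41 hours. Critical path: A → E → F.

Variance along critical path = 9.000 + 7.111 + 0.444 = 16.556; σ = √16.556 = 4.069 hours.
Z = (47 − 41) / 4.069 = 1.475
P(T ≤ 47) = Φ(1.475) ≈ 0.930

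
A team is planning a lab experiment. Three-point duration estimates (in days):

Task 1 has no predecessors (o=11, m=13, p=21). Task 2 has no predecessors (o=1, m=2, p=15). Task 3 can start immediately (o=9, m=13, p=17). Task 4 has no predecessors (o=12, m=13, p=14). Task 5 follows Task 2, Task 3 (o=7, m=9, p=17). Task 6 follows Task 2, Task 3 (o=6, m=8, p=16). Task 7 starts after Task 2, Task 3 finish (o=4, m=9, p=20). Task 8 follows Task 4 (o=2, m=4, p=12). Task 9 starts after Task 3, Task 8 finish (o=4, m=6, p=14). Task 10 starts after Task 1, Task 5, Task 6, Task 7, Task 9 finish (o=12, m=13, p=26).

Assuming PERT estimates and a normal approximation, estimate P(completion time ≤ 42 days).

0.726

te_Task 1 = (11 + 4·13 + 21)/6 = 84/6 = 14; σ²_Task 1 = ((21−11)/6)² = 2.778
te_Task 2 = (1 + 4·2 + 15)/6 = 24/6 = 4; σ²_Task 2 = ((15−1)/6)² = 5.444
te_Task 3 = (9 + 4·13 + 17)/6 = 78/6 = 13; σ²_Task 3 = ((17−9)/6)² = 1.778
te_Task 4 = (12 + 4·13 + 14)/6 = 78/6 = 13; σ²_Task 4 = ((14−12)/6)² = 0.111
te_Task 5 = (7 + 4·9 + 17)/6 = 60/6 = 10; σ²_Task 5 = ((17−7)/6)² = 2.778
te_Task 6 = (6 + 4·8 + 16)/6 = 54/6 = 9; σ²_Task 6 = ((16−6)/6)² = 2.778
te_Task 7 = (4 + 4·9 + 20)/6 = 60/6 = 10; σ²_Task 7 = ((20−4)/6)² = 7.111
te_Task 8 = (2 + 4·4 + 12)/6 = 30/6 = 5; σ²_Task 8 = ((12−2)/6)² = 2.778
te_Task 9 = (4 + 4·6 + 14)/6 = 42/6 = 7; σ²_Task 9 = ((14−4)/6)² = 2.778
te_Task 10 = (12 + 4·13 + 26)/6 = 90/6 = 15; σ²_Task 10 = ((26−12)/6)² = 5.444

Forward pass:
ES_Task 1 = 0; EF_Task 1 = 14
ES_Task 2 = 0; EF_Task 2 = 4
ES_Task 3 = 0; EF_Task 3 = 13
ES_Task 4 = 0; EF_Task 4 = 13
ES_Task 5 = max(EF_Task 2=4, EF_Task 3=13) = 13; EF_Task 5 = 13+10 = 23
ES_Task 6 = max(EF_Task 2=4, EF_Task 3=13) = 13; EF_Task 6 = 13+9 = 22
ES_Task 7 = max(EF_Task 2=4, EF_Task 3=13) = 13; EF_Task 7 = 13+10 = 23
ES_Task 8 = 13; EF_Task 8 = 13+5 = 18
ES_Task 9 = max(EF_Task 3=13, EF_Task 8=18) = 18; EF_Task 9 = 18+7 = 25
ES_Task 10 = max(EF_Task 1=14, EF_Task 5=23, EF_Task 6=22, EF_Task 7=23, EF_Task 9=25) = 25; EF_Task 10 = 25+15 = 40
Expected project duration μ = 40 days. Critical path: Task 4 → Task 8 → Task 9 → Task 10.

Variance along critical path = 0.111 + 2.778 + 2.778 + 5.444 = 11.111; σ = √11.111 = 3.333 days.
Z = (42 − 40) / 3.333 = 0.600
P(T ≤ 42) = Φ(0.600) ≈ 0.726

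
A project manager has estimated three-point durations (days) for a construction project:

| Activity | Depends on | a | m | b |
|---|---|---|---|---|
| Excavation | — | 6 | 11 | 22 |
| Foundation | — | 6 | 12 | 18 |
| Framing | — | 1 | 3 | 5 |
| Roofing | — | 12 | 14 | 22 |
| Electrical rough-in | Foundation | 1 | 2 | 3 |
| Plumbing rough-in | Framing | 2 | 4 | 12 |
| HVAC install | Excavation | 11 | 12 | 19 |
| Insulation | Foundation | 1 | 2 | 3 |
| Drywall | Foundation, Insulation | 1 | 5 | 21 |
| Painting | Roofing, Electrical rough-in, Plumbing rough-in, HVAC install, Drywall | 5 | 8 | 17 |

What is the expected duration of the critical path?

te_Excavation = (6 + 4·11 + 22)/6 = 72/6 = 12
te_Foundation = (6 + 4·12 + 18)/6 = 72/6 = 12
te_Framing = (1 + 4·3 + 5)/6 = 18/6 = 3
te_Roofing = (12 + 4·14 + 22)/6 = 90/6 = 15
te_Electrical rough-in = (1 + 4·2 + 3)/6 = 12/6 = 2
te_Plumbing rough-in = (2 + 4·4 + 12)/6 = 30/6 = 5
te_HVAC install = (11 + 4·12 + 19)/6 = 78/6 = 13
te_Insulation = (1 + 4·2 + 3)/6 = 12/6 = 2
te_Drywall = (1 + 4·5 + 21)/6 = 42/6 = 7
te_Painting = (5 + 4·8 + 17)/6 = 54/6 = 9

Forward pass:
ES_Excavation = 0; EF_Excavation = 12
ES_Foundation = 0; EF_Foundation = 12
ES_Framing = 0; EF_Framing = 3
ES_Roofing = 0; EF_Roofing = 15
ES_Electrical rough-in = 12; EF_Electrical rough-in = 12+2 = 14
ES_Plumbing rough-in = 3; EF_Plumbing rough-in = 3+5 = 8
ES_HVAC install = 12; EF_HVAC install = 12+13 = 25
ES_Insulation = 12; EF_Insulation = 12+2 = 14
ES_Drywall = max(EF_Foundation=12, EF_Insulation=14) = 14; EF_Drywall = 14+7 = 21
ES_Painting = max(EF_Roofing=15, EF_Electrical rough-in=14, EF_Plumbing rough-in=8, EF_HVAC install=25, EF_Drywall=21) = 25; EF_Painting = 25+9 = 34
Expected project duration μ = 34 days. Critical path: Excavation → HVAC install → Painting.

34 days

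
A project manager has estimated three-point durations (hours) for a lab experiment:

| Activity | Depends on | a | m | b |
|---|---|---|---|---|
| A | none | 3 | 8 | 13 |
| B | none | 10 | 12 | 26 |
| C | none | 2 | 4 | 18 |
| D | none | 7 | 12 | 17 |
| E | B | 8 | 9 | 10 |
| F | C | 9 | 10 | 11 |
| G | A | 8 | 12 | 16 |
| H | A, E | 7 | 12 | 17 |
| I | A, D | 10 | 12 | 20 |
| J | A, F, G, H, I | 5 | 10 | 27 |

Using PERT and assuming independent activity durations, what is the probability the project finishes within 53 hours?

0.892

te_A = (3 + 4·8 + 13)/6 = 48/6 = 8; σ²_A = ((13−3)/6)² = 2.778
te_B = (10 + 4·12 + 26)/6 = 84/6 = 14; σ²_B = ((26−10)/6)² = 7.111
te_C = (2 + 4·4 + 18)/6 = 36/6 = 6; σ²_C = ((18−2)/6)² = 7.111
te_D = (7 + 4·12 + 17)/6 = 72/6 = 12; σ²_D = ((17−7)/6)² = 2.778
te_E = (8 + 4·9 + 10)/6 = 54/6 = 9; σ²_E = ((10−8)/6)² = 0.111
te_F = (9 + 4·10 + 11)/6 = 60/6 = 10; σ²_F = ((11−9)/6)² = 0.111
te_G = (8 + 4·12 + 16)/6 = 72/6 = 12; σ²_G = ((16−8)/6)² = 1.778
te_H = (7 + 4·12 + 17)/6 = 72/6 = 12; σ²_H = ((17−7)/6)² = 2.778
te_I = (10 + 4·12 + 20)/6 = 78/6 = 13; σ²_I = ((20−10)/6)² = 2.778
te_J = (5 + 4·10 + 27)/6 = 72/6 = 12; σ²_J = ((27−5)/6)² = 13.444

Forward pass:
ES_A = 0; EF_A = 8
ES_B = 0; EF_B = 14
ES_C = 0; EF_C = 6
ES_D = 0; EF_D = 12
ES_E = 14; EF_E = 14+9 = 23
ES_F = 6; EF_F = 6+10 = 16
ES_G = 8; EF_G = 8+12 = 20
ES_H = max(EF_A=8, EF_E=23) = 23; EF_H = 23+12 = 35
ES_I = max(EF_A=8, EF_D=12) = 12; EF_I = 12+13 = 25
ES_J = max(EF_A=8, EF_F=16, EF_G=20, EF_H=35, EF_I=25) = 35; EF_J = 35+12 = 47
Expected project duration μ = 47 hours. Critical path: B → E → H → J.

Variance along critical path = 7.111 + 0.111 + 2.778 + 13.444 = 23.444; σ = √23.444 = 4.842 hours.
Z = (53 − 47) / 4.842 = 1.239
P(T ≤ 53) = Φ(1.239) ≈ 0.892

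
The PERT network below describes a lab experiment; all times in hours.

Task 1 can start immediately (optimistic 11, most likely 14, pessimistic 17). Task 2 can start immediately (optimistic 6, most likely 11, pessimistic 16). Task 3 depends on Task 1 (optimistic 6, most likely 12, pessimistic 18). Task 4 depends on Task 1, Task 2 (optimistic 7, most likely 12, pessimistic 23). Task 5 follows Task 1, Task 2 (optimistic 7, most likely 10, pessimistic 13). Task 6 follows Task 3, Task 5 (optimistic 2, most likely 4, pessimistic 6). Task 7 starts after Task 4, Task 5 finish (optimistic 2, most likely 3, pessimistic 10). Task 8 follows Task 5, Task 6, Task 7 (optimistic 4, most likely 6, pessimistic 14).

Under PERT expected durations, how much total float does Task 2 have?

te_Task 1 = (11 + 4·14 + 17)/6 = 84/6 = 14
te_Task 2 = (6 + 4·11 + 16)/6 = 66/6 = 11
te_Task 3 = (6 + 4·12 + 18)/6 = 72/6 = 12
te_Task 4 = (7 + 4·12 + 23)/6 = 78/6 = 13
te_Task 5 = (7 + 4·10 + 13)/6 = 60/6 = 10
te_Task 6 = (2 + 4·4 + 6)/6 = 24/6 = 4
te_Task 7 = (2 + 4·3 + 10)/6 = 24/6 = 4
te_Task 8 = (4 + 4·6 + 14)/6 = 42/6 = 7

Forward pass:
ES_Task 1 = 0; EF_Task 1 = 14
ES_Task 2 = 0; EF_Task 2 = 11
ES_Task 3 = 14; EF_Task 3 = 14+12 = 26
ES_Task 4 = max(EF_Task 1=14, EF_Task 2=11) = 14; EF_Task 4 = 14+13 = 27
ES_Task 5 = max(EF_Task 1=14, EF_Task 2=11) = 14; EF_Task 5 = 14+10 = 24
ES_Task 6 = max(EF_Task 3=26, EF_Task 5=24) = 26; EF_Task 6 = 26+4 = 30
ES_Task 7 = max(EF_Task 4=27, EF_Task 5=24) = 27; EF_Task 7 = 27+4 = 31
ES_Task 8 = max(EF_Task 5=24, EF_Task 6=30, EF_Task 7=31) = 31; EF_Task 8 = 31+7 = 38
Expected project duration μ = 38 hours. Critical path: Task 1 → Task 4 → Task 7 → Task 8.

Backward pass:
LF_Task 8 = 38; LS_Task 8 = 38−7 = 31
LF_Task 7 = LS_Task 8 = 31; LS_Task 7 = 31−4 = 27
LF_Task 6 = LS_Task 8 = 31; LS_Task 6 = 31−4 = 27
LF_Task 5 = min(LS_Task 6=27, LS_Task 7=27, LS_Task 8=31) = 27; LS_Task 5 = 27−10 = 17
LF_Task 4 = LS_Task 7 = 27; LS_Task 4 = 27−13 = 14
LF_Task 3 = LS_Task 6 = 27; LS_Task 3 = 27−12 = 15
LF_Task 2 = min(LS_Task 4=14, LS_Task 5=17) = 14; LS_Task 2 = 14−11 = 3
LF_Task 1 = min(LS_Task 3=15, LS_Task 4=14, LS_Task 5=17) = 14; LS_Task 1 = 14−14 = 0
Slack_Task 2 = LS_Task 2 − ES_Task 2 = 3 − 0 = 3

3 hours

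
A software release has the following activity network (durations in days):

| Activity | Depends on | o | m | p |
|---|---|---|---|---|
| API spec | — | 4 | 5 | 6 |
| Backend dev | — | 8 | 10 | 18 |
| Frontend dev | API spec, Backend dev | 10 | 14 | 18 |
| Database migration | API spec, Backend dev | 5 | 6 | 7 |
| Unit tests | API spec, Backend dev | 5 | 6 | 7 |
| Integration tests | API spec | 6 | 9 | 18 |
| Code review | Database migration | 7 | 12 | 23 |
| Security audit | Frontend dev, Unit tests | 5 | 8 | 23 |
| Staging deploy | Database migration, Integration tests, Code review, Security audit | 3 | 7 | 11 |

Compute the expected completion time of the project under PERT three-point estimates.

42 days

te_API spec = (4 + 4·5 + 6)/6 = 30/6 = 5
te_Backend dev = (8 + 4·10 + 18)/6 = 66/6 = 11
te_Frontend dev = (10 + 4·14 + 18)/6 = 84/6 = 14
te_Database migration = (5 + 4·6 + 7)/6 = 36/6 = 6
te_Unit tests = (5 + 4·6 + 7)/6 = 36/6 = 6
te_Integration tests = (6 + 4·9 + 18)/6 = 60/6 = 10
te_Code review = (7 + 4·12 + 23)/6 = 78/6 = 13
te_Security audit = (5 + 4·8 + 23)/6 = 60/6 = 10
te_Staging deploy = (3 + 4·7 + 11)/6 = 42/6 = 7

Forward pass:
ES_API spec = 0; EF_API spec = 5
ES_Backend dev = 0; EF_Backend dev = 11
ES_Frontend dev = max(EF_API spec=5, EF_Backend dev=11) = 11; EF_Frontend dev = 11+14 = 25
ES_Database migration = max(EF_API spec=5, EF_Backend dev=11) = 11; EF_Database migration = 11+6 = 17
ES_Unit tests = max(EF_API spec=5, EF_Backend dev=11) = 11; EF_Unit tests = 11+6 = 17
ES_Integration tests = 5; EF_Integration tests = 5+10 = 15
ES_Code review = 17; EF_Code review = 17+13 = 30
ES_Security audit = max(EF_Frontend dev=25, EF_Unit tests=17) = 25; EF_Security audit = 25+10 = 35
ES_Staging deploy = max(EF_Database migration=17, EF_Integration tests=15, EF_Code review=30, EF_Security audit=35) = 35; EF_Staging deploy = 35+7 = 42
Expected project duration μ = 42 days. Critical path: Backend dev → Frontend dev → Security audit → Staging deploy.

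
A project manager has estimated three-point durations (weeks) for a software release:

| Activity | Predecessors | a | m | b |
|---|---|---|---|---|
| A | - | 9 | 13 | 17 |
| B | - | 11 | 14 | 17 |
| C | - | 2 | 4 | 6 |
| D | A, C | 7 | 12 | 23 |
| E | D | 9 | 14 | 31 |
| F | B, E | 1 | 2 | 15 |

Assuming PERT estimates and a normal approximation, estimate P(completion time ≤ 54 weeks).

te_A = (9 + 4·13 + 17)/6 = 78/6 = 13; σ²_A = ((17−9)/6)² = 1.778
te_B = (11 + 4·14 + 17)/6 = 84/6 = 14; σ²_B = ((17−11)/6)² = 1.000
te_C = (2 + 4·4 + 6)/6 = 24/6 = 4; σ²_C = ((6−2)/6)² = 0.444
te_D = (7 + 4·12 + 23)/6 = 78/6 = 13; σ²_D = ((23−7)/6)² = 7.111
te_E = (9 + 4·14 + 31)/6 = 96/6 = 16; σ²_E = ((31−9)/6)² = 13.444
te_F = (1 + 4·2 + 15)/6 = 24/6 = 4; σ²_F = ((15−1)/6)² = 5.444

Forward pass:
ES_A = 0; EF_A = 13
ES_B = 0; EF_B = 14
ES_C = 0; EF_C = 4
ES_D = max(EF_A=13, EF_C=4) = 13; EF_D = 13+13 = 26
ES_E = 26; EF_E = 26+16 = 42
ES_F = max(EF_B=14, EF_E=42) = 42; EF_F = 42+4 = 46
Expected project duration μ = 46 weeks. Critical path: A → D → E → F.

Variance along critical path = 1.778 + 7.111 + 13.444 + 5.444 = 27.778; σ = √27.778 = 5.270 weeks.
Z = (54 − 46) / 5.270 = 1.518
P(T ≤ 54) = Φ(1.518) ≈ 0.935

0.935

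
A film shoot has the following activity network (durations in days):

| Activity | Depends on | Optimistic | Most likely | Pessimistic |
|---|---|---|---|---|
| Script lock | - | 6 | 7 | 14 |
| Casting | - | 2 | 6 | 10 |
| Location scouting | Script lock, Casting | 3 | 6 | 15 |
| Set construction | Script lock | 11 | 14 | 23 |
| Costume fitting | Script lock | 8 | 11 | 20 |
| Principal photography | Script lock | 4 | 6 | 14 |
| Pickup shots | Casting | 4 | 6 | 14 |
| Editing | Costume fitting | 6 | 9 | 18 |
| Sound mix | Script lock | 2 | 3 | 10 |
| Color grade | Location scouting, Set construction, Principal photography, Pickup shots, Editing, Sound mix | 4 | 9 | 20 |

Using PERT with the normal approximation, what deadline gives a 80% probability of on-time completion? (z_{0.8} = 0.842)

43.5 days

te_Script lock = (6 + 4·7 + 14)/6 = 48/6 = 8; σ²_Script lock = ((14−6)/6)² = 1.778
te_Casting = (2 + 4·6 + 10)/6 = 36/6 = 6; σ²_Casting = ((10−2)/6)² = 1.778
te_Location scouting = (3 + 4·6 + 15)/6 = 42/6 = 7; σ²_Location scouting = ((15−3)/6)² = 4.000
te_Set construction = (11 + 4·14 + 23)/6 = 90/6 = 15; σ²_Set construction = ((23−11)/6)² = 4.000
te_Costume fitting = (8 + 4·11 + 20)/6 = 72/6 = 12; σ²_Costume fitting = ((20−8)/6)² = 4.000
te_Principal photography = (4 + 4·6 + 14)/6 = 42/6 = 7; σ²_Principal photography = ((14−4)/6)² = 2.778
te_Pickup shots = (4 + 4·6 + 14)/6 = 42/6 = 7; σ²_Pickup shots = ((14−4)/6)² = 2.778
te_Editing = (6 + 4·9 + 18)/6 = 60/6 = 10; σ²_Editing = ((18−6)/6)² = 4.000
te_Sound mix = (2 + 4·3 + 10)/6 = 24/6 = 4; σ²_Sound mix = ((10−2)/6)² = 1.778
te_Color grade = (4 + 4·9 + 20)/6 = 60/6 = 10; σ²_Color grade = ((20−4)/6)² = 7.111

Forward pass:
ES_Script lock = 0; EF_Script lock = 8
ES_Casting = 0; EF_Casting = 6
ES_Location scouting = max(EF_Script lock=8, EF_Casting=6) = 8; EF_Location scouting = 8+7 = 15
ES_Set construction = 8; EF_Set construction = 8+15 = 23
ES_Costume fitting = 8; EF_Costume fitting = 8+12 = 20
ES_Principal photography = 8; EF_Principal photography = 8+7 = 15
ES_Pickup shots = 6; EF_Pickup shots = 6+7 = 13
ES_Editing = 20; EF_Editing = 20+10 = 30
ES_Sound mix = 8; EF_Sound mix = 8+4 = 12
ES_Color grade = max(EF_Location scouting=15, EF_Set construction=23, EF_Principal photography=15, EF_Pickup shots=13, EF_Editing=30, EF_Sound mix=12) = 30; EF_Color grade = 30+10 = 40
Expected project duration μ = 40 days. Critical path: Script lock → Costume fitting → Editing → Color grade.

Variance along critical path = 1.778 + 4.000 + 4.000 + 7.111 = 16.889; σ = 4.110 days.
D = μ + z·σ = 40 + 0.842·4.110 = 43.5 days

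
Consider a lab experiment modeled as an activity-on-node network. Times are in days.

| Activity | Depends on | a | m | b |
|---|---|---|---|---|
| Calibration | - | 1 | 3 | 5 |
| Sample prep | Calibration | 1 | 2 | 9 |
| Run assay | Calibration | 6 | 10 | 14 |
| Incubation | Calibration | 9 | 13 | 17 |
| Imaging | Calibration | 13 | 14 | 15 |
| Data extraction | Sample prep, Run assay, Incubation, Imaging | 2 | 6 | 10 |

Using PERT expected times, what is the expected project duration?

23 days

te_Calibration = (1 + 4·3 + 5)/6 = 18/6 = 3
te_Sample prep = (1 + 4·2 + 9)/6 = 18/6 = 3
te_Run assay = (6 + 4·10 + 14)/6 = 60/6 = 10
te_Incubation = (9 + 4·13 + 17)/6 = 78/6 = 13
te_Imaging = (13 + 4·14 + 15)/6 = 84/6 = 14
te_Data extraction = (2 + 4·6 + 10)/6 = 36/6 = 6

Forward pass:
ES_Calibration = 0; EF_Calibration = 3
ES_Sample prep = 3; EF_Sample prep = 3+3 = 6
ES_Run assay = 3; EF_Run assay = 3+10 = 13
ES_Incubation = 3; EF_Incubation = 3+13 = 16
ES_Imaging = 3; EF_Imaging = 3+14 = 17
ES_Data extraction = max(EF_Sample prep=6, EF_Run assay=13, EF_Incubation=16, EF_Imaging=17) = 17; EF_Data extraction = 17+6 = 23
Expected project duration μ = 23 days. Critical path: Calibration → Imaging → Data extraction.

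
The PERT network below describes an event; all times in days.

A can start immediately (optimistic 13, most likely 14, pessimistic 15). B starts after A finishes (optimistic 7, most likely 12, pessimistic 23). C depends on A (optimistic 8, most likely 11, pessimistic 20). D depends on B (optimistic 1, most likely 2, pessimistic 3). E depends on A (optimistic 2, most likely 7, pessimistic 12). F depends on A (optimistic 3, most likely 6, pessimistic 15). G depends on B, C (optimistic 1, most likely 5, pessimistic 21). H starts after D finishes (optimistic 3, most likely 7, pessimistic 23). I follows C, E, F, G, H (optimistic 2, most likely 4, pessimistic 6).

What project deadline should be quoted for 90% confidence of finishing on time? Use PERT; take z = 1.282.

47.6 days

te_A = (13 + 4·14 + 15)/6 = 84/6 = 14; σ²_A = ((15−13)/6)² = 0.111
te_B = (7 + 4·12 + 23)/6 = 78/6 = 13; σ²_B = ((23−7)/6)² = 7.111
te_C = (8 + 4·11 + 20)/6 = 72/6 = 12; σ²_C = ((20−8)/6)² = 4.000
te_D = (1 + 4·2 + 3)/6 = 12/6 = 2; σ²_D = ((3−1)/6)² = 0.111
te_E = (2 + 4·7 + 12)/6 = 42/6 = 7; σ²_E = ((12−2)/6)² = 2.778
te_F = (3 + 4·6 + 15)/6 = 42/6 = 7; σ²_F = ((15−3)/6)² = 4.000
te_G = (1 + 4·5 + 21)/6 = 42/6 = 7; σ²_G = ((21−1)/6)² = 11.111
te_H = (3 + 4·7 + 23)/6 = 54/6 = 9; σ²_H = ((23−3)/6)² = 11.111
te_I = (2 + 4·4 + 6)/6 = 24/6 = 4; σ²_I = ((6−2)/6)² = 0.444

Forward pass:
ES_A = 0; EF_A = 14
ES_B = 14; EF_B = 14+13 = 27
ES_C = 14; EF_C = 14+12 = 26
ES_D = 27; EF_D = 27+2 = 29
ES_E = 14; EF_E = 14+7 = 21
ES_F = 14; EF_F = 14+7 = 21
ES_G = max(EF_B=27, EF_C=26) = 27; EF_G = 27+7 = 34
ES_H = 29; EF_H = 29+9 = 38
ES_I = max(EF_C=26, EF_E=21, EF_F=21, EF_G=34, EF_H=38) = 38; EF_I = 38+4 = 42
Expected project duration μ = 42 days. Critical path: A → B → D → H → I.

Variance along critical path = 0.111 + 7.111 + 0.111 + 11.111 + 0.444 = 18.889; σ = 4.346 days.
D = μ + z·σ = 42 + 1.282·4.346 = 47.6 days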